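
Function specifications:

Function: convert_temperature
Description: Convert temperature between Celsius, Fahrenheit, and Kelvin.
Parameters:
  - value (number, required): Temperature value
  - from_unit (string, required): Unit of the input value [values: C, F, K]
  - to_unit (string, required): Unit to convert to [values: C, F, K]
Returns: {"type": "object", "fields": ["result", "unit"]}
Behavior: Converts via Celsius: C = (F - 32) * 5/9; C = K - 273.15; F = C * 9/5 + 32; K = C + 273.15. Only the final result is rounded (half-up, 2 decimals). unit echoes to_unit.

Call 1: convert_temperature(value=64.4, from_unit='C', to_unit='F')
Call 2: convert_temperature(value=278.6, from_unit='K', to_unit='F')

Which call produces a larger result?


Call 1:
  Input already in C: 64.4
  To F: 64.4 * 9/5 + 32 = 147.92
  Round to 2 decimals: 147.92
  -> 147.92 F
Call 2:
  To C: 278.6 - 273.15 = 5.45
  To F: 5.45 * 9/5 + 32 = 41.81
  Round to 2 decimals: 41.81
  -> 41.81 F
Call 1 (147.92 F)


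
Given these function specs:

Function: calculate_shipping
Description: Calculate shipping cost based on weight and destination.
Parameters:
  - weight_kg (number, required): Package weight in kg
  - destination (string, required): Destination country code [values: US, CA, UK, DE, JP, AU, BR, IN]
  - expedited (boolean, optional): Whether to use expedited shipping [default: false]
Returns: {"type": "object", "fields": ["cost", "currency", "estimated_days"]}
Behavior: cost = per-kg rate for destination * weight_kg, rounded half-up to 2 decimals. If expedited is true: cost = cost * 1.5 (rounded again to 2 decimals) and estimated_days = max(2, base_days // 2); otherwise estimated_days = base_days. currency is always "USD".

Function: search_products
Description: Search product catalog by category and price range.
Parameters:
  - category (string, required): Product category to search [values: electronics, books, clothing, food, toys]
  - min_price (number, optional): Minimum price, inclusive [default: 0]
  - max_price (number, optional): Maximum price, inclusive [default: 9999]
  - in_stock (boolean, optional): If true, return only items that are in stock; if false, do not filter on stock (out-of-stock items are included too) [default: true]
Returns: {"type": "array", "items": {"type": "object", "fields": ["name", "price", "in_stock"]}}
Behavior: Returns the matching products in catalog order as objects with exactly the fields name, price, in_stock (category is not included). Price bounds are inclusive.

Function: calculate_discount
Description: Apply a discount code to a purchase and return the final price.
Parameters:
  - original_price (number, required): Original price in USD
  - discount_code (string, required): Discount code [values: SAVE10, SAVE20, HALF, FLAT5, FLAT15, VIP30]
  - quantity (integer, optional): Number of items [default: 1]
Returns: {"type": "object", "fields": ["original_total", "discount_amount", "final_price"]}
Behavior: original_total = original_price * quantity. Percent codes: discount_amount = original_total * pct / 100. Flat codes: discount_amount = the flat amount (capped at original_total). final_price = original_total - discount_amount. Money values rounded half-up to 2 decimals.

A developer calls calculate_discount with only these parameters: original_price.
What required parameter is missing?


Required parameters: original_price, discount_code
Provided: original_price
Missing: discount_code
discount_code


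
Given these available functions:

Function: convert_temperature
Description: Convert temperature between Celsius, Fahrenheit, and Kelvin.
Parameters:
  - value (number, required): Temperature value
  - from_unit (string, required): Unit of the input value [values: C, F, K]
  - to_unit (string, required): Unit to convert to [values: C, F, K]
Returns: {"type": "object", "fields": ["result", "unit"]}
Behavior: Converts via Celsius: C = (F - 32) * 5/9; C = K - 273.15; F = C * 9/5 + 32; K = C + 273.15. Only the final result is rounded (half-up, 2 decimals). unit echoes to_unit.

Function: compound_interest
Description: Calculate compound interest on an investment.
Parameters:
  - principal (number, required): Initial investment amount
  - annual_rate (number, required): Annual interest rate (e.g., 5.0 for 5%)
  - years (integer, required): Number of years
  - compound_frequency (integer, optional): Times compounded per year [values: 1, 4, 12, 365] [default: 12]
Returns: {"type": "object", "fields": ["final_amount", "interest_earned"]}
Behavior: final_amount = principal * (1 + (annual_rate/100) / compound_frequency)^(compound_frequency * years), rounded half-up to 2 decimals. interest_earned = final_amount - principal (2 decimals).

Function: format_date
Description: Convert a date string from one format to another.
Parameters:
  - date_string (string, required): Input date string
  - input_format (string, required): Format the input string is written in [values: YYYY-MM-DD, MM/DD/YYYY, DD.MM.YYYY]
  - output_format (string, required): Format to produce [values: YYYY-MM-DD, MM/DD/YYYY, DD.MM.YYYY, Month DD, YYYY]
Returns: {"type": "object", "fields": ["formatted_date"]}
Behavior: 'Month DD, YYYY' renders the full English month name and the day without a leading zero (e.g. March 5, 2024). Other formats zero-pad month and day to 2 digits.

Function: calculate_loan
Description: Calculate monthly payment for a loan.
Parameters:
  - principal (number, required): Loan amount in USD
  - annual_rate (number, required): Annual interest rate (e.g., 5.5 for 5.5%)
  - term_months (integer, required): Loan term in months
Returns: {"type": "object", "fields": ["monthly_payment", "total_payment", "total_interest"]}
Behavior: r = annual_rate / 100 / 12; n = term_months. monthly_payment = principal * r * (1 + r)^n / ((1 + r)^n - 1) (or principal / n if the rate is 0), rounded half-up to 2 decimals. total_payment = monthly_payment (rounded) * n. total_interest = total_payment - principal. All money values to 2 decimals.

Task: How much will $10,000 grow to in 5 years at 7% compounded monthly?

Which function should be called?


The task needs a function whose description is: Calculate compound interest on an investment.
compound_interest


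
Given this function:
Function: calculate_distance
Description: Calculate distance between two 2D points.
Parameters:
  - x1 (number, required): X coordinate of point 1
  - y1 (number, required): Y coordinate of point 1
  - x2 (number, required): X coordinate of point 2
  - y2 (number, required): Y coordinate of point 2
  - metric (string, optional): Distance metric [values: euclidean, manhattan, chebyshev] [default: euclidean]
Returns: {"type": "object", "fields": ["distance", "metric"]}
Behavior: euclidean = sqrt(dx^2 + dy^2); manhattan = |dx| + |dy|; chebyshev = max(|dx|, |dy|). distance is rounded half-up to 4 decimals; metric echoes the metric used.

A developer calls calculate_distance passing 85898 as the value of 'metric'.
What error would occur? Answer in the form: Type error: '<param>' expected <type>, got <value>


Spec: 'metric' is declared as string; 85898 is an integer.
Type error: 'metric' expected string, got 85898


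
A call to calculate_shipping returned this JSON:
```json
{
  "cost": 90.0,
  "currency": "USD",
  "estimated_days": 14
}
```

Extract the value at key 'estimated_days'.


14


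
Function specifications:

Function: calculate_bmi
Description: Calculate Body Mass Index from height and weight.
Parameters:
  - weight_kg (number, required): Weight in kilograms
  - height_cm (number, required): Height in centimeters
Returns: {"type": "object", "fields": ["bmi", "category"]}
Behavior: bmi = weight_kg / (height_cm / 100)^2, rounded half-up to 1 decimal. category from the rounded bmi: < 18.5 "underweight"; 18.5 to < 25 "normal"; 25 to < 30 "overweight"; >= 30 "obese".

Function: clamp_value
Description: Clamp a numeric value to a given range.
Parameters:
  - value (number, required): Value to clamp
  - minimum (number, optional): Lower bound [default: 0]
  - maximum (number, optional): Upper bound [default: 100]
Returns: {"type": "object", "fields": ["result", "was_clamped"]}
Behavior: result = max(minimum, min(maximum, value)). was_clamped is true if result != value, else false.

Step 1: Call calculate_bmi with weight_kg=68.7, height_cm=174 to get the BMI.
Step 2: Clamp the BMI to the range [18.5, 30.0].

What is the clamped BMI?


Step 1: calculate_bmi(weight_kg=68.7, height_cm=174)
  height_m = 174 / 100 = 1.74
  bmi = 68.7 / 1.74^2 = 68.7 / 3.0276 = 22.691241 -> 22.7
  18.5 <= 22.7 < 25 -> normal
  -> bmi = 22.7
Step 2: clamp_value(value=22.7, minimum=18.5, maximum=30.0)
  result = max(18.5, min(30.0, 22.7)) = max(18.5, 22.7) = 22.7
  was_clamped = (22.7 != 22.7) = false
  -> result = 22.7
22.7


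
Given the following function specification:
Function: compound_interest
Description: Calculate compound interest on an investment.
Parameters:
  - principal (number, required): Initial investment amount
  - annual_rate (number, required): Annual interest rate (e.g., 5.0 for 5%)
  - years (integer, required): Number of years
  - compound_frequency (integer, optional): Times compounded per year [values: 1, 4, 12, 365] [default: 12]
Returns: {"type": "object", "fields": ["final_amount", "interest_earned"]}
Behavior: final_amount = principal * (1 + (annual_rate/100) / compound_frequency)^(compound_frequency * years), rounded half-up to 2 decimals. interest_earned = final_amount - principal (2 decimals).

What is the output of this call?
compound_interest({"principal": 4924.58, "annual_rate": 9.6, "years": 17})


Defaults applied: compound_frequency=12
rate per period = 9.6/100/12 = 0.008 (keep full precision); periods = 12 * 17 = 204
(1 + 0.008)^204 = 5.08099246
final_amount = 4924.58 * 5.08099246 = 25021.753843 -> 25021.75
interest_earned = 25021.75 - 4924.58 = 20097.17
Output:
{"final_amount": 25021.75, "interest_earned": 20097.17}


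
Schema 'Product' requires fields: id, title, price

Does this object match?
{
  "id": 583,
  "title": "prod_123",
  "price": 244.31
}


Checking required fields... All present.
Valid - all required fields present


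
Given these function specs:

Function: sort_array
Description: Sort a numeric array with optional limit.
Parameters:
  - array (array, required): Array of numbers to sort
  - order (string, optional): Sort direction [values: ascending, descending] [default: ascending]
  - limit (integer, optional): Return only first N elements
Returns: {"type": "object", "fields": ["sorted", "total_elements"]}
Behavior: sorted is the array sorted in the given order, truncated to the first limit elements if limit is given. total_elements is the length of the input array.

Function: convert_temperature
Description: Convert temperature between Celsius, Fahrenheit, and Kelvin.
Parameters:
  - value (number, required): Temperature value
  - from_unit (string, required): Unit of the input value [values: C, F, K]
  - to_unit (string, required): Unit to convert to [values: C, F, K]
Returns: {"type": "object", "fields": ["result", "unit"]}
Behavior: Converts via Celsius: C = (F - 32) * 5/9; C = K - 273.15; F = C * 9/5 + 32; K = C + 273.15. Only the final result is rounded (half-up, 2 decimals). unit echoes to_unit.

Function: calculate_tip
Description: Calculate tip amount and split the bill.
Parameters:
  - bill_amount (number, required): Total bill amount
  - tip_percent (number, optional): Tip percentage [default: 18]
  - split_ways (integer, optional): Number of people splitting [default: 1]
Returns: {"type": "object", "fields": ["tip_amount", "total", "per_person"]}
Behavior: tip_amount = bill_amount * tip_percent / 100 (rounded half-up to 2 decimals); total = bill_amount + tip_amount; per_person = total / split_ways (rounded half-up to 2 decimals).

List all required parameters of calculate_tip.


Parameters of calculate_tip and their required/optional flag:
  bill_amount: required
  tip_percent: optional
  split_ways: optional
bill_amount


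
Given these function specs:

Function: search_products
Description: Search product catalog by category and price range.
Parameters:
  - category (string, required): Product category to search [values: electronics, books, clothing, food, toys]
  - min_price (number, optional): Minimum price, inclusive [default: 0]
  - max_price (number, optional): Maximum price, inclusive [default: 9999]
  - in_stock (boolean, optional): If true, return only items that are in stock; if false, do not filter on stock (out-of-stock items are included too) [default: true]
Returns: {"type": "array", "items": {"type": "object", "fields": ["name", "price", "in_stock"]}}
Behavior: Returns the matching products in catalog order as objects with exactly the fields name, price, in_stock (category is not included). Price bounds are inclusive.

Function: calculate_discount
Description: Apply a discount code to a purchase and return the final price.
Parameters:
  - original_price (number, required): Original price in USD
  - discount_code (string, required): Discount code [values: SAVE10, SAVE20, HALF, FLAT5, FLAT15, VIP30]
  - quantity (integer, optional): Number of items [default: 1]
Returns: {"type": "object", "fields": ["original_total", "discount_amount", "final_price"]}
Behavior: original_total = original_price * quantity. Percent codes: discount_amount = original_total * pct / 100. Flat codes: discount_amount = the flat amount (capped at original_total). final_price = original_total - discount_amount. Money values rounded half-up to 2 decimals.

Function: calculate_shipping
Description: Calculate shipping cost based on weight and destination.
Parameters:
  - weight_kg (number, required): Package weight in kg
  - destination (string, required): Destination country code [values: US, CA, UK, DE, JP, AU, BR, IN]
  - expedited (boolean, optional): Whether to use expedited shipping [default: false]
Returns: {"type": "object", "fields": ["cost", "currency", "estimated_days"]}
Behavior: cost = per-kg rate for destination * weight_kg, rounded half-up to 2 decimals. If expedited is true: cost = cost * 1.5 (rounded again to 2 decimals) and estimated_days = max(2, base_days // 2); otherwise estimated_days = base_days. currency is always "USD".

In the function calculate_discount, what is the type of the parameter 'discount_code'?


The calculate_discount spec declares:
  - discount_code (string, required): Discount code [values: SAVE10, SAVE20, HALF, FLAT5, FLAT15, VIP30]
Type:
string


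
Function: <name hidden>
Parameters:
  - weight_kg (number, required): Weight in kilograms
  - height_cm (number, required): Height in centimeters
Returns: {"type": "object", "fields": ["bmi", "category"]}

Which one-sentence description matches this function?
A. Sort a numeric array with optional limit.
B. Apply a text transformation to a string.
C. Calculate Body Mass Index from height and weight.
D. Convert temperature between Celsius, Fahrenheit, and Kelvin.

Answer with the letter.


Parameters weight_kg, height_cm and return ["bmi", "category"] fit: Calculate Body Mass Index from height and weight.
C


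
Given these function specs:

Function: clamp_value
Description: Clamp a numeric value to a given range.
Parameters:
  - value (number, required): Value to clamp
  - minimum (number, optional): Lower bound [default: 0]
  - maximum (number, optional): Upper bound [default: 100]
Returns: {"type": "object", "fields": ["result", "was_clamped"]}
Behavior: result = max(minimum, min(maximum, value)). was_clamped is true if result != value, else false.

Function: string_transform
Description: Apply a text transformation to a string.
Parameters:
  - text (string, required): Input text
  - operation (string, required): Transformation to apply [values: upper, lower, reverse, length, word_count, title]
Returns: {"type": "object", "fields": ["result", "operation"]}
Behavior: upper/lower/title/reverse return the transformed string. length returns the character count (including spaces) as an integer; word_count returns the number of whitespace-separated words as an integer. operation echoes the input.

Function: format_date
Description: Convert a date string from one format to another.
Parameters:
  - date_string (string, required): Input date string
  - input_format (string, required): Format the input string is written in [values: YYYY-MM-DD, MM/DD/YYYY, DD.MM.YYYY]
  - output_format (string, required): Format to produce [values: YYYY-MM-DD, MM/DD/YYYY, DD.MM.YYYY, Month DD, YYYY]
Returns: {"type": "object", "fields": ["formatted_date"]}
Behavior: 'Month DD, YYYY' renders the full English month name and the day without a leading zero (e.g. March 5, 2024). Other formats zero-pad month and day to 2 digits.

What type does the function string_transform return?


The string_transform spec declares Returns: {"type": "object", "fields": ["result", "operation"]}
Type:
object


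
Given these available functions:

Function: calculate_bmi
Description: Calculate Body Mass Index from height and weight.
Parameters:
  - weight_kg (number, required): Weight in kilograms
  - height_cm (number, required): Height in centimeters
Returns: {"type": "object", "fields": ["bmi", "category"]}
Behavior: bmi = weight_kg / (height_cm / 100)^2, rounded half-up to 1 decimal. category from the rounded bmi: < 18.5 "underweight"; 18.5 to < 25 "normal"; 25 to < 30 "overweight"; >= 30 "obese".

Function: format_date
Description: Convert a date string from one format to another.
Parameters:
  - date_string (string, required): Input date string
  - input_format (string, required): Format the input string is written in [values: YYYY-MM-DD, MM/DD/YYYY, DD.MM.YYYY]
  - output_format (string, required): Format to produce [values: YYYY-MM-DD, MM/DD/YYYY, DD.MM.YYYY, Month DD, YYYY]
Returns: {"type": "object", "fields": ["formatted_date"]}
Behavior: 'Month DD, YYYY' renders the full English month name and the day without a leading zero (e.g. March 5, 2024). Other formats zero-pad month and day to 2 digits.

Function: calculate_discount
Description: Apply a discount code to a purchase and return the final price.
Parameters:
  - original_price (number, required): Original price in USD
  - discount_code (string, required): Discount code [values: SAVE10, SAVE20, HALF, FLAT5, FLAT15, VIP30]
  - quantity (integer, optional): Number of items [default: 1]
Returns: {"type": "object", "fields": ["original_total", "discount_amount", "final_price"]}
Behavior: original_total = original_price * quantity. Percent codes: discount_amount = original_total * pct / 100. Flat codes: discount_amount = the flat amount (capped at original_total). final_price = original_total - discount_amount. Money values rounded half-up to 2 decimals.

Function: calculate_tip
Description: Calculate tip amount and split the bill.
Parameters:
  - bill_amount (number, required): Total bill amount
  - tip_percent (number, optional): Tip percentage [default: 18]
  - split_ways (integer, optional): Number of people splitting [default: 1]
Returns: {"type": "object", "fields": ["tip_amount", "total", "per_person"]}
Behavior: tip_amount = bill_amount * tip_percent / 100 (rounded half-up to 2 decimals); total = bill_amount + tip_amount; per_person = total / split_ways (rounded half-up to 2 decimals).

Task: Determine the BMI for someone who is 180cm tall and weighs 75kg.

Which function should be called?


The task needs a function whose description is: Calculate Body Mass Index from height and weight.
calculate_bmi


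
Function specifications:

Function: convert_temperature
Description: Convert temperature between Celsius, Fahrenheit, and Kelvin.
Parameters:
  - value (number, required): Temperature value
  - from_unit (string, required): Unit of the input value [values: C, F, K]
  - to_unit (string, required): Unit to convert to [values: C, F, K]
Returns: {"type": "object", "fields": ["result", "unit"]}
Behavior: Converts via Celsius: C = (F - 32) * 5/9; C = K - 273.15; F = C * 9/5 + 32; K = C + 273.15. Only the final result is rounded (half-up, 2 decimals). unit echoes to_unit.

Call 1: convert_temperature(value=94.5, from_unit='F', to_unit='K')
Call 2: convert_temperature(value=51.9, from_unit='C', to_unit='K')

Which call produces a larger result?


Call 1:
  To C: (94.5 - 32) * 5/9 = 34.722222
  To K: 34.722222 + 273.15 = 307.872222
  Round to 2 decimals: 307.87
  -> 307.87 K
Call 2:
  Input already in C: 51.9
  To K: 51.9 + 273.15 = 325.05
  Round to 2 decimals: 325.05
  -> 325.05 K
Call 2 (325.05 K)


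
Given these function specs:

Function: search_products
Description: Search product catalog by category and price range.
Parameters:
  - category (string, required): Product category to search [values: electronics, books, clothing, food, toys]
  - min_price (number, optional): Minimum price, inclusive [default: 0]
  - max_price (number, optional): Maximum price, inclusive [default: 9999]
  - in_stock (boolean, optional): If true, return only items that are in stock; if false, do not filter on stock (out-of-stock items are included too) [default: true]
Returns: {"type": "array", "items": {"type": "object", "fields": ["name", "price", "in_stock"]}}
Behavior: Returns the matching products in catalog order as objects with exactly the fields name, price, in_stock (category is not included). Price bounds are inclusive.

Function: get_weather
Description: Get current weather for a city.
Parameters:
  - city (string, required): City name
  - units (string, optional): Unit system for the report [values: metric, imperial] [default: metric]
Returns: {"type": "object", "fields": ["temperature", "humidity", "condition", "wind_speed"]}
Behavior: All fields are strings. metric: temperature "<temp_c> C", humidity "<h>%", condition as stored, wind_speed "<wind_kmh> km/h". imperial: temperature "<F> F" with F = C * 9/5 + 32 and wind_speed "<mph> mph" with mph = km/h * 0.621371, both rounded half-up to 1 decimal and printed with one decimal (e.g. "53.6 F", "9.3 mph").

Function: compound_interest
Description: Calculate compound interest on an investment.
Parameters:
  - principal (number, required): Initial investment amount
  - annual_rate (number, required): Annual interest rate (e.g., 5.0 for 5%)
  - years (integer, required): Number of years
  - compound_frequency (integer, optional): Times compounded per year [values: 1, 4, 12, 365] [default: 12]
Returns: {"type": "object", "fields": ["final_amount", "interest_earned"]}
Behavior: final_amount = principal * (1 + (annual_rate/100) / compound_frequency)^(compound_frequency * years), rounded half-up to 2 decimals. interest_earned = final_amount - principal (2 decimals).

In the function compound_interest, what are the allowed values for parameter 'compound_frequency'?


The compound_interest spec declares:
  - compound_frequency (integer, optional): Times compounded per year [values: 1, 4, 12, 365] [default: 12]
Allowed values:
1, 4, 12, 365


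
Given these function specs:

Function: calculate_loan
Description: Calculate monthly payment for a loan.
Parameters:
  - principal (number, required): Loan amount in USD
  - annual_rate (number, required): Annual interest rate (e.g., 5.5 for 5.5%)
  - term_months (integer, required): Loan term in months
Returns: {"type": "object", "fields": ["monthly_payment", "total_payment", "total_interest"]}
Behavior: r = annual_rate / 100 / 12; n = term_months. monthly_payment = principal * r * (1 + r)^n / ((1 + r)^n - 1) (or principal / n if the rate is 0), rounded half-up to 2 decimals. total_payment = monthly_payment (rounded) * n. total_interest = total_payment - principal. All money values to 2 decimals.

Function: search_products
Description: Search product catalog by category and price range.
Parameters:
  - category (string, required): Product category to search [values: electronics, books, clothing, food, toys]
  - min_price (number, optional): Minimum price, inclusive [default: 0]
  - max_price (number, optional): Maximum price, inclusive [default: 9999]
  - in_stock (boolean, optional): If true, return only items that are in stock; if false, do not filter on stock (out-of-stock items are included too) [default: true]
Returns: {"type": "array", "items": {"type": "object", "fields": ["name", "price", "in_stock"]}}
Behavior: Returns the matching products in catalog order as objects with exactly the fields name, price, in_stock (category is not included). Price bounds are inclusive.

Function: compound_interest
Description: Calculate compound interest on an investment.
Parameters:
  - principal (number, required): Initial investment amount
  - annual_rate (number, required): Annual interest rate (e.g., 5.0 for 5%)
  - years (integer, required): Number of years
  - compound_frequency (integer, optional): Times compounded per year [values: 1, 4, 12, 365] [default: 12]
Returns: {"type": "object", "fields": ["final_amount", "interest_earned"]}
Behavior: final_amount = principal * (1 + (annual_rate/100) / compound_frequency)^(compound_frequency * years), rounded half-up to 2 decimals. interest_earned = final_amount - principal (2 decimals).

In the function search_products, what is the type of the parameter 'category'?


The search_products spec declares:
  - category (string, required): Product category to search [values: electronics, books, clothing, food, toys]
Type:
string


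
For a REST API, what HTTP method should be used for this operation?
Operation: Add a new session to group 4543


GET = read, POST = create, PUT = update/replace, DELETE = remove
This operation is a create.
POST


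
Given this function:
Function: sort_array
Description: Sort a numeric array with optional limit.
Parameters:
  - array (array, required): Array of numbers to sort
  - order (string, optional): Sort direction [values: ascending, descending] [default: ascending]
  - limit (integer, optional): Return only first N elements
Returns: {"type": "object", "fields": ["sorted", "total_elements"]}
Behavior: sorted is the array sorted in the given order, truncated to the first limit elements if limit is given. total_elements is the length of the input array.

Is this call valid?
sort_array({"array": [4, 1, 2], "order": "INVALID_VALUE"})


Checking parameter values...
Parameter 'order' has value 'INVALID_VALUE' not in allowed: ascending, descending
Invalid - 'order' must be one of ascending, descending


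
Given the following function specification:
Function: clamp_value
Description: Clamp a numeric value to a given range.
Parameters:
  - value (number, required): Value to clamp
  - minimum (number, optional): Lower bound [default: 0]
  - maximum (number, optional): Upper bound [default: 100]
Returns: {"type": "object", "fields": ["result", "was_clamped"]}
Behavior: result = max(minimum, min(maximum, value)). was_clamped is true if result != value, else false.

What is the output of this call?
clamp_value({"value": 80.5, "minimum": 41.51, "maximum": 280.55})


result = max(41.51, min(280.55, 80.5)) = max(41.51, 80.5) = 80.5
was_clamped = (80.5 != 80.5) = false
Output:
{"result": 80.5, "was_clamped": false}


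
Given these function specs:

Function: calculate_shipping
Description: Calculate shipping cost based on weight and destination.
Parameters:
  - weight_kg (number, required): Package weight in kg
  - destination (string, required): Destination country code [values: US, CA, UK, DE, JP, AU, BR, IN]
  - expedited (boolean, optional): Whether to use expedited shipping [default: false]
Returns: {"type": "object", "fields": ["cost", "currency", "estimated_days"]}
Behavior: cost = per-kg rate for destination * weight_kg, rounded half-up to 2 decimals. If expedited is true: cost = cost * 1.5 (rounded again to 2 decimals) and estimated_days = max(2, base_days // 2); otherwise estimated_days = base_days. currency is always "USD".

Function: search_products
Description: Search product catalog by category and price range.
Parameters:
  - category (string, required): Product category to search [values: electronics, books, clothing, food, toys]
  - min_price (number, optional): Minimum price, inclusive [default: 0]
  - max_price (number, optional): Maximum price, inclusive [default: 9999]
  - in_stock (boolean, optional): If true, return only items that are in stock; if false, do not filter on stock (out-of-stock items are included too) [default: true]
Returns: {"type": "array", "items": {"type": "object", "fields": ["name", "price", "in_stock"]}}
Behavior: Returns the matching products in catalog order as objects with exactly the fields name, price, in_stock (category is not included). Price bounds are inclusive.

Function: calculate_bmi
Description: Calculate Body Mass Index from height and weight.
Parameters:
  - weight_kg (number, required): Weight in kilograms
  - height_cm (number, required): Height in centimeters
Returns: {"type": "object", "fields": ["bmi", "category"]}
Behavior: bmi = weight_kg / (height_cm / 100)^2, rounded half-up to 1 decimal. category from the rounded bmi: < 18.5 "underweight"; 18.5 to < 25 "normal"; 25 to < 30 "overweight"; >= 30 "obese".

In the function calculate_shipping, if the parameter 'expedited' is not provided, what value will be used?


The calculate_shipping spec declares:
  - expedited (boolean, optional): Whether to use expedited shipping [default: false]
Default:
false


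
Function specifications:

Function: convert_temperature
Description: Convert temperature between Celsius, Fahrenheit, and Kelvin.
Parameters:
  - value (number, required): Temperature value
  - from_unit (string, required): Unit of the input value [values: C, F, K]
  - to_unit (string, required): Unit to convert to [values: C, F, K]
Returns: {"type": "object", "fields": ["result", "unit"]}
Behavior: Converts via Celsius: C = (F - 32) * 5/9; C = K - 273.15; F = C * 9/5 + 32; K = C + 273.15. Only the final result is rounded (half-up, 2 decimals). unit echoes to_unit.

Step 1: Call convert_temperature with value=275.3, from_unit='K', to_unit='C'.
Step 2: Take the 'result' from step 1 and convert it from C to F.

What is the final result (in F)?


Step 1: convert_temperature(value=275.3, from_unit=K, to_unit=C)
  To C: 275.3 - 273.15 = 2.15
  Target is C: 2.15
  Round to 2 decimals: 2.15
  -> result = 2.15 C
Step 2: convert_temperature(value=2.15, from_unit=C, to_unit=F)
  Input already in C: 2.15
  To F: 2.15 * 9/5 + 32 = 35.87
  Round to 2 decimals: 35.87
  -> result = 35.87 F
35.87 F


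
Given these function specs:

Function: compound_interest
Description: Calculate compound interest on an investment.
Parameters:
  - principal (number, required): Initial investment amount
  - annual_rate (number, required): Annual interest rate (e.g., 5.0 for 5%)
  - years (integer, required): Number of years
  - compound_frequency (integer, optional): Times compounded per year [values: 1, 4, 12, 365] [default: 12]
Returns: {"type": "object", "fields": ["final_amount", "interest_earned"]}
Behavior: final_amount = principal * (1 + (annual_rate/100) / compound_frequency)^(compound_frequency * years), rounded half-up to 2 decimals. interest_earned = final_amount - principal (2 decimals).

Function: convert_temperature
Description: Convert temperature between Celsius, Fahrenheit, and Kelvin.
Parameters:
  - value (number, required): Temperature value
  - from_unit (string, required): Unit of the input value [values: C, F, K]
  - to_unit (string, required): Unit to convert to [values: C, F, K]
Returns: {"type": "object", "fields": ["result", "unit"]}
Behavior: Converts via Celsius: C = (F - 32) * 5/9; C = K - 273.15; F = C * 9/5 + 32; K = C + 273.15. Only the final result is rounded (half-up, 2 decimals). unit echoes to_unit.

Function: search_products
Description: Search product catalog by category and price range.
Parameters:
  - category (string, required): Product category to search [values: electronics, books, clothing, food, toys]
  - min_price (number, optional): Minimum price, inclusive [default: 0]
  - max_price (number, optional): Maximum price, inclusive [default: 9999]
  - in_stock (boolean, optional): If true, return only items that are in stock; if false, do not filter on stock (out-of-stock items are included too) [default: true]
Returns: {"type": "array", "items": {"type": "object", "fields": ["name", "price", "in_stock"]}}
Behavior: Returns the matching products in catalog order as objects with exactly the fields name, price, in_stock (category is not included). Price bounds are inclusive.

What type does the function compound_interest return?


The compound_interest spec declares Returns: {"type": "object", "fields": ["final_amount", "interest_earned"]}
Type:
object


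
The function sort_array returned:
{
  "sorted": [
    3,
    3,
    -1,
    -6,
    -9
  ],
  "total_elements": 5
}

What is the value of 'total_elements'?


5


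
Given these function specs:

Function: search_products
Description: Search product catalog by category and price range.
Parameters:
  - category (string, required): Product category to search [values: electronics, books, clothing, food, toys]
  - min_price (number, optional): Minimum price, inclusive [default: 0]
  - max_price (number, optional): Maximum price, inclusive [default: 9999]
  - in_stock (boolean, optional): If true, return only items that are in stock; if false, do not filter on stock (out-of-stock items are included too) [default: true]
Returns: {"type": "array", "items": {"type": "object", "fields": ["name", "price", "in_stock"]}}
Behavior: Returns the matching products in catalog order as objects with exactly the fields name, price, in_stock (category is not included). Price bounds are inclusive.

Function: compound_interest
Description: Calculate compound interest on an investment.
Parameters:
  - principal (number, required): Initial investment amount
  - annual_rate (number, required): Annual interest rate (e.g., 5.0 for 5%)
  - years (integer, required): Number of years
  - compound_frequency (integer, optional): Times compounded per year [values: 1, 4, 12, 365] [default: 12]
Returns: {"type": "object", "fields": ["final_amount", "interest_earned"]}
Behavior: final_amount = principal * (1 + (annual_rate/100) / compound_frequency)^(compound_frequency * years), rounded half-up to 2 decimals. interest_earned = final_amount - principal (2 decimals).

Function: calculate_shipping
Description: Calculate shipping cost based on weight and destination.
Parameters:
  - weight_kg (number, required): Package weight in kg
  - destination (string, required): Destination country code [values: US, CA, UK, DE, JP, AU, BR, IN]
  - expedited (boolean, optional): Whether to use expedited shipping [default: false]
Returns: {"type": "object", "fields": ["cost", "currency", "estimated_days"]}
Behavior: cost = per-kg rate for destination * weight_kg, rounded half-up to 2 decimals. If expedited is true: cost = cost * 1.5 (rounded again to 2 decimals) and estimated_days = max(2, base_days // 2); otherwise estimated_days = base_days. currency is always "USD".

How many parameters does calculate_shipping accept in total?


Parameters of calculate_shipping: weight_kg (required), destination (required), expedited (optional)
Total:
3


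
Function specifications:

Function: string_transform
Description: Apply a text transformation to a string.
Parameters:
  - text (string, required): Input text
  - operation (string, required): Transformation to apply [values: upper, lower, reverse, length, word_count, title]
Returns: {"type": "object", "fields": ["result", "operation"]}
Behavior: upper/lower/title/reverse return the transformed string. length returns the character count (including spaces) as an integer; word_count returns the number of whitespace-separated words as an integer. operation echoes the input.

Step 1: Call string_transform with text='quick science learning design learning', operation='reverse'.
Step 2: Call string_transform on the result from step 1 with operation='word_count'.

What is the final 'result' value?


Step 1: string_transform(text='quick science learning design learning', operation='reverse')
  -> result = 'gninrael ngised gninrael ecneics kciuq'
Step 2: string_transform(text='gninrael ngised gninrael ecneics kciuq', operation='word_count')
  words: gninrael, ngised, gninrael, ecneics, kciuq -> 5
  -> result = 5
5


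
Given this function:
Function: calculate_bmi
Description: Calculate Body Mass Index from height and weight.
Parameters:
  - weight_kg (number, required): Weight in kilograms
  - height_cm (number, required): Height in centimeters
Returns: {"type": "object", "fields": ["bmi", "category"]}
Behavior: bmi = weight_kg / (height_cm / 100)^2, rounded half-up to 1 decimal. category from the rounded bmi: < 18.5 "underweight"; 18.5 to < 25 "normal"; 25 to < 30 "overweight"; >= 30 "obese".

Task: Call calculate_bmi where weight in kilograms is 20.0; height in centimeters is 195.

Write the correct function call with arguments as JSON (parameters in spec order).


Mapping each described value to its parameter name:
  'Weight in kilograms' -> weight_kg = 20.0
  'Height in centimeters' -> height_cm = 195
calculate_bmi({"weight_kg": 20.0, "height_cm": 195})


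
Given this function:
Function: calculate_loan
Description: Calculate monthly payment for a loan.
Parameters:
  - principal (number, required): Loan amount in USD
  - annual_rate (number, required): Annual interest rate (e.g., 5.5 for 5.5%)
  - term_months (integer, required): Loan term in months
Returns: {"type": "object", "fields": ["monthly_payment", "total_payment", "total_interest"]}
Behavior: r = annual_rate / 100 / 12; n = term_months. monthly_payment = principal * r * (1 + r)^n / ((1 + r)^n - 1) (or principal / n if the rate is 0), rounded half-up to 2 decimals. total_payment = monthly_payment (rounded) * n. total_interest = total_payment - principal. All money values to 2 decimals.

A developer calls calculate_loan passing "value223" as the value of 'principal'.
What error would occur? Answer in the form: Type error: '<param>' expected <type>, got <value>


Spec: 'principal' is declared as number; "value223" is a string.
Type error: 'principal' expected number, got "value223"


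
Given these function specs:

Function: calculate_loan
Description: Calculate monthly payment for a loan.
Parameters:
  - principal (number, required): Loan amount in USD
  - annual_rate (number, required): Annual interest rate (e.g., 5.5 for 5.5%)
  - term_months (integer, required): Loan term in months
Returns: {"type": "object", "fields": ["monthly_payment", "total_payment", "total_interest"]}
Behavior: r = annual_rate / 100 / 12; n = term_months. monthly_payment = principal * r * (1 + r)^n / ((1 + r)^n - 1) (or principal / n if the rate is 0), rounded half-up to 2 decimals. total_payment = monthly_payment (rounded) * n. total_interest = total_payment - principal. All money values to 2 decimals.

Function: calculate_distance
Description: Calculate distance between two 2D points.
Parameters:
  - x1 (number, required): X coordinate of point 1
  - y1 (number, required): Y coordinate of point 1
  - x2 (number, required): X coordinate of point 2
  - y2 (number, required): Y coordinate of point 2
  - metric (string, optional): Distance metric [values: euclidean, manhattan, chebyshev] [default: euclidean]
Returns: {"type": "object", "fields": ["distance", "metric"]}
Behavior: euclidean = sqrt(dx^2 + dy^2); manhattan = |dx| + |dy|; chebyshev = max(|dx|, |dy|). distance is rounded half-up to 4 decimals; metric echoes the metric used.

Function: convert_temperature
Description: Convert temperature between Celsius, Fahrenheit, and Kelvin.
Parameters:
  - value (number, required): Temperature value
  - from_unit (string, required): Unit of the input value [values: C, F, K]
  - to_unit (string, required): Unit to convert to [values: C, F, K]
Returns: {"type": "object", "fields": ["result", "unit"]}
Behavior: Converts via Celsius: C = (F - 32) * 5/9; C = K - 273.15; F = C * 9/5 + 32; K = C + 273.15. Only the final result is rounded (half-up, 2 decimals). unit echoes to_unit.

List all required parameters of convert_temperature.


Parameters of convert_temperature and their required/optional flag:
  value: required
  from_unit: required
  to_unit: required
from_unit, to_unit, value


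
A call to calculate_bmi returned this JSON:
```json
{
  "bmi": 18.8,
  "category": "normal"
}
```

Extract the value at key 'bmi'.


18.8


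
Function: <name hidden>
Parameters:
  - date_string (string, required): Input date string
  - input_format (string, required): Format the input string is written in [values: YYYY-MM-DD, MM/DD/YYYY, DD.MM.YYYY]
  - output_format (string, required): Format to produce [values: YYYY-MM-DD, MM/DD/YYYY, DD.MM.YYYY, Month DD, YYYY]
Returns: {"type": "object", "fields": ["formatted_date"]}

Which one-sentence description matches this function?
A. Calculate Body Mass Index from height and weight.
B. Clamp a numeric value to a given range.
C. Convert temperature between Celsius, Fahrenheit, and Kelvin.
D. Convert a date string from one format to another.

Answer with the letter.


Parameters date_string, input_format, output_format and return ["formatted_date"] fit: Convert a date string from one format to another.
D
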